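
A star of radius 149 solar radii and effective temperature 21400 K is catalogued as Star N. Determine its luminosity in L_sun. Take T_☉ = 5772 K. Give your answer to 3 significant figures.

4.19×10^6 L_sun

L/L_☉ = (R/R_☉)² (T/T_☉)⁴ = (149)² × (21400/5772)⁴
       = 2.220×10^4 × (3.708)⁴ = 2.220×10^4 × 189.0 = 4.195×10^6.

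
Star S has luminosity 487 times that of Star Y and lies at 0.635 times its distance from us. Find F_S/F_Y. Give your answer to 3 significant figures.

1.21×10^3

F = L/(4πd²), so F_S/F_Y = (L_S/L_Y) / (d_S/d_Y)²
= 487 / (0.635)² = 487 / 0.4032 = 1208.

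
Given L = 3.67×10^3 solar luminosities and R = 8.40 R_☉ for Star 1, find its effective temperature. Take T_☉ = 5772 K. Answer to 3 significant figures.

1.55×10^4 K

T/T_☉ = (L/L_☉)^(1/4) / (R/R_☉)^(1/2)
T = 5772 × (3.67×10^3)^(1/4) / √(8.40) = 5772 × 7.783 / 2.898 = 1.550×10^4 K.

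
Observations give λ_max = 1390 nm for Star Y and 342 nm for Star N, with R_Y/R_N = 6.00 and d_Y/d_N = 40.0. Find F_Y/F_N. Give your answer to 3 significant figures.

Wien's law: T_Y/T_N = λ_N/λ_Y = 342/1390 = 0.2460.
L_Y/L_N = (R_Y/R_N)²(T_Y/T_N)⁴ = (6.00)²(0.2460)⁴ = 0.1319.
F_Y/F_N = (L_Y/L_N)/(d_Y/d_N)² = 0.1319/(40.0)² = 8.246×10^-5.

8.25×10^-5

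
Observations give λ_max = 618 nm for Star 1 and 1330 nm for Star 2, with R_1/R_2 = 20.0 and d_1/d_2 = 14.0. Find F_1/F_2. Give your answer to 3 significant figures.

Wien's law: T_1/T_2 = λ_2/λ_1 = 1330/618 = 2.152.
L_1/L_2 = (R_1/R_2)²(T_1/T_2)⁴ = (20.0)²(2.152)⁴ = 8581.
F_1/F_2 = (L_1/L_2)/(d_1/d_2)² = 8581/(14.0)² = 43.78.

43.8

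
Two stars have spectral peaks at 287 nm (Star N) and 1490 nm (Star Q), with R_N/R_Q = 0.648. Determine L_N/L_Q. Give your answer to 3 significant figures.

Wien's law gives T ∝ 1/λ_max, so T_N/T_Q = λ_Q/λ_N = 1490/287 = 5.192.
Then L ∝ R²T⁴ gives L_N/L_Q = (0.648)² × (5.192)⁴ = 0.4199 × 726.5 = 305.0.

305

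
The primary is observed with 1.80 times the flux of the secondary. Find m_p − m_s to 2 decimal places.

m_p − m_s = −2.5 log₁₀(F_p/F_s) = −2.5 log₁₀(1.80) = −2.5 × (0.255) = -0.638.

-0.64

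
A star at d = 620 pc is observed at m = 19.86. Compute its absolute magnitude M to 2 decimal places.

M = m − 5 log₁₀(d/10 pc) = 19.86 − 5 log₁₀(620/10)
  = 19.86 − 5 × 1.792 = 19.86 − 8.96 = 10.90.

10.90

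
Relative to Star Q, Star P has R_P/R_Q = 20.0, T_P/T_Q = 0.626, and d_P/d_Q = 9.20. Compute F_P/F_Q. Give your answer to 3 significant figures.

L_P/L_Q = (R_P/R_Q)²(T_P/T_Q)⁴ = (20.0)² × (0.626)⁴ = 61.43.
F_P/F_Q = (L_P/L_Q)/(d_P/d_Q)² = 61.43 / (9.20)² = 0.7257.

0.726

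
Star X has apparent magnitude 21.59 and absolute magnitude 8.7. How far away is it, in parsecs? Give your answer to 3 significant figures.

m − M = 5 log₁₀(d/10 pc)
21.59 − (8.7) = 12.89 = 5 log₁₀(d/10)
d = 10 × 10^(12.89/5) = 10 × 10^2.578 = 3784 pc.

3.78×10^3 pc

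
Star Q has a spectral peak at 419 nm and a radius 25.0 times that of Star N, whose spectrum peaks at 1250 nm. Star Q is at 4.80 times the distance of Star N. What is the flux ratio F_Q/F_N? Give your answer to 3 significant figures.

2.15×10^3

Wien's law: T_Q/T_N = λ_N/λ_Q = 1250/419 = 2.983.
L_Q/L_N = (R_Q/R_N)²(T_Q/T_N)⁴ = (25.0)²(2.983)⁴ = 4.951×10^4.
F_Q/F_N = (L_Q/L_N)/(d_Q/d_N)² = 4.951×10^4/(4.80)² = 2149.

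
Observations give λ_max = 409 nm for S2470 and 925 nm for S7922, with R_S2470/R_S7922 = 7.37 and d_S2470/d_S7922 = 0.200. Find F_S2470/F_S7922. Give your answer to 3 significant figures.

3.55×10^4

Wien's law: T_S2470/T_S7922 = λ_S7922/λ_S2470 = 925/409 = 2.262.
L_S2470/L_S7922 = (R_S2470/R_S7922)²(T_S2470/T_S7922)⁴ = (7.37)²(2.262)⁴ = 1421.
F_S2470/F_S7922 = (L_S2470/L_S7922)/(d_S2470/d_S7922)² = 1421/(0.200)² = 3.553×10^4.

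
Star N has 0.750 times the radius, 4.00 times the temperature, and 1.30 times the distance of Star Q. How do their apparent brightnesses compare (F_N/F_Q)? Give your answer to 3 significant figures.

L_N/L_Q = (R_N/R_Q)²(T_N/T_Q)⁴ = (0.750)² × (4.00)⁴ = 144.0.
F_N/F_Q = (L_N/L_Q)/(d_N/d_Q)² = 144.0 / (1.30)² = 85.21.

85.2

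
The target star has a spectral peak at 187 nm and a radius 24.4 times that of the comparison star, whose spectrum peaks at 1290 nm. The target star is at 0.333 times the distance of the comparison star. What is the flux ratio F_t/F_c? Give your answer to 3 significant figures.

1.22×10^7

Wien's law: T_t/T_c = λ_c/λ_t = 1290/187 = 6.898.
L_t/L_c = (R_t/R_c)²(T_t/T_c)⁴ = (24.4)²(6.898)⁴ = 1.348×10^6.
F_t/F_c = (L_t/L_c)/(d_t/d_c)² = 1.348×10^6/(0.333)² = 1.216×10^7.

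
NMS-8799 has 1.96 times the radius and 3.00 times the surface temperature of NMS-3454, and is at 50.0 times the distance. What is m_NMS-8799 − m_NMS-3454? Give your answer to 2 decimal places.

2.26

L_NMS-8799/L_NMS-3454 = (1.96)²(3.00)⁴ = 311.2.
F_NMS-8799/F_NMS-3454 = (L_NMS-8799/L_NMS-3454)/(d_NMS-8799/d_NMS-3454)² = 311.2/2500 = 0.1245.
m_NMS-8799 − m_NMS-3454 = −2.5 log₁₀(0.1245) = 2.26.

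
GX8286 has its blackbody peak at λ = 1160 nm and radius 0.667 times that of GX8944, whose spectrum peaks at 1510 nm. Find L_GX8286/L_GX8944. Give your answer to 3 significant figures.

Wien's law gives T ∝ 1/λ_max, so T_GX8286/T_GX8944 = λ_GX8944/λ_GX8286 = 1510/1160 = 1.302.
Then L ∝ R²T⁴ gives L_GX8286/L_GX8944 = (0.667)² × (1.302)⁴ = 0.4449 × 2.871 = 1.277.

1.28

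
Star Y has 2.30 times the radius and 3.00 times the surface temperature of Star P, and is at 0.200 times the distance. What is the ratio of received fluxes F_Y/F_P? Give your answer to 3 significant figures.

1.07×10^4

L_Y/L_P = (R_Y/R_P)²(T_Y/T_P)⁴ = (2.30)² × (3.00)⁴ = 428.5.
F_Y/F_P = (L_Y/L_P)/(d_Y/d_P)² = 428.5 / (0.200)² = 1.071×10^4.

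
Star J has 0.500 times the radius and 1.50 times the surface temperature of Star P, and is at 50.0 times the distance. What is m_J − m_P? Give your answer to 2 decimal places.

8.24

L_J/L_P = (0.500)²(1.50)⁴ = 1.266.
F_J/F_P = (L_J/L_P)/(d_J/d_P)² = 1.266/2500 = 5.062×10^-4.
m_J − m_P = −2.5 log₁₀(5.062×10^-4) = 8.24.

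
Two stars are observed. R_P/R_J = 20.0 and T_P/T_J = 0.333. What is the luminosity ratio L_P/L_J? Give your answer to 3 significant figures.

From the Stefan–Boltzmann law, L ∝ R²T⁴, so
L_P/L_J = (R_P/R_J)² (T_P/T_J)⁴ = (20.0)² × (0.333)⁴ = 400.0 × 0.01230 = 4.919.

4.92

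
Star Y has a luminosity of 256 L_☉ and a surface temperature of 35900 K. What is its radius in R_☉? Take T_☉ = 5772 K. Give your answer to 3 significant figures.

R/R_☉ = √(L/L_☉) / (T/T_☉)² = √(256) / (6.220)²
       = 16.00 / 38.68 = 0.4136.

0.414 R_☉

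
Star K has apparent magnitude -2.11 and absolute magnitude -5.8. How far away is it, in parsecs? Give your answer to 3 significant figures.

m − M = 5 log₁₀(d/10 pc)
-2.11 − (-5.8) = 3.69 = 5 log₁₀(d/10)
d = 10 × 10^(3.69/5) = 10 × 10^0.738 = 54.70 pc.

54.7 pc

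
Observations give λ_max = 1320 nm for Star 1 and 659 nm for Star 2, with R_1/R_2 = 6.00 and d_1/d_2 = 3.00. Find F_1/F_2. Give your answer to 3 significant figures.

0.248

Wien's law: T_1/T_2 = λ_2/λ_1 = 659/1320 = 0.4992.
L_1/L_2 = (R_1/R_2)²(T_1/T_2)⁴ = (6.00)²(0.4992)⁴ = 2.236.
F_1/F_2 = (L_1/L_2)/(d_1/d_2)² = 2.236/(3.00)² = 0.2485.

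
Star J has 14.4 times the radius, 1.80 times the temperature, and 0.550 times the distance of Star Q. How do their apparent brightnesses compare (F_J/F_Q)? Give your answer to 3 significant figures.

7.20×10^3

L_J/L_Q = (R_J/R_Q)²(T_J/T_Q)⁴ = (14.4)² × (1.80)⁴ = 2177.
F_J/F_Q = (L_J/L_Q)/(d_J/d_Q)² = 2177 / (0.550)² = 7196.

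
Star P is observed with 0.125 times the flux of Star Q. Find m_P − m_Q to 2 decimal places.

2.26

m_P − m_Q = −2.5 log₁₀(F_P/F_Q) = −2.5 log₁₀(0.125) = −2.5 × (-0.903) = 2.258.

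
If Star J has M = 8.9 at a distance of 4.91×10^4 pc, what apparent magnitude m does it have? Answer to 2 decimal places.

27.36

m = M + 5 log₁₀(d/10 pc) = 8.9 + 5 log₁₀(4.91×10^4/10)
  = 8.9 + 5 × 3.691 = 8.9 + 18.46 = 27.36.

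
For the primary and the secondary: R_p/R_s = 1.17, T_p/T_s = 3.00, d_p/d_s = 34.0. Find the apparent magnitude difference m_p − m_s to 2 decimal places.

L_p/L_s = (1.17)²(3.00)⁴ = 110.9.
F_p/F_s = (L_p/L_s)/(d_p/d_s)² = 110.9/1156 = 0.09592.
m_p − m_s = −2.5 log₁₀(0.09592) = 2.55.

2.55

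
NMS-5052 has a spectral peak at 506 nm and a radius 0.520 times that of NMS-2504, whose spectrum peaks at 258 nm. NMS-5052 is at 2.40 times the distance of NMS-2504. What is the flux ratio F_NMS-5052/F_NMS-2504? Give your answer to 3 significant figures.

Wien's law: T_NMS-5052/T_NMS-2504 = λ_NMS-2504/λ_NMS-5052 = 258/506 = 0.5099.
L_NMS-5052/L_NMS-2504 = (R_NMS-5052/R_NMS-2504)²(T_NMS-5052/T_NMS-2504)⁴ = (0.520)²(0.5099)⁴ = 0.01828.
F_NMS-5052/F_NMS-2504 = (L_NMS-5052/L_NMS-2504)/(d_NMS-5052/d_NMS-2504)² = 0.01828/(2.40)² = 0.003173.

0.00317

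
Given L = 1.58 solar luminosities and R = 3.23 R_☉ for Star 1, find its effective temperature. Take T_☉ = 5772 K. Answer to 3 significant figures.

T/T_☉ = (L/L_☉)^(1/4) / (R/R_☉)^(1/2)
T = 5772 × (1.58)^(1/4) / √(3.23) = 5772 × 1.121 / 1.797 = 3601 K.

3.60×10^3 K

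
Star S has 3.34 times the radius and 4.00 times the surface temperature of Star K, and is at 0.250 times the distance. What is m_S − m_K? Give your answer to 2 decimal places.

-11.65

L_S/L_K = (3.34)²(4.00)⁴ = 2856.
F_S/F_K = (L_S/L_K)/(d_S/d_K)² = 2856/0.06250 = 4.569×10^4.
m_S − m_K = −2.5 log₁₀(4.569×10^4) = -11.65.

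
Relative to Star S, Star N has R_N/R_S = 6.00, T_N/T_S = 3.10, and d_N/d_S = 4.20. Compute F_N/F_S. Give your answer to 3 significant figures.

L_N/L_S = (R_N/R_S)²(T_N/T_S)⁴ = (6.00)² × (3.10)⁴ = 3325.
F_N/F_S = (L_N/L_S)/(d_N/d_S)² = 3325 / (4.20)² = 188.5.

188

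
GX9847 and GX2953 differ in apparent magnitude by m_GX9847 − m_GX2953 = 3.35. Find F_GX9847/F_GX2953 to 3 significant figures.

F_GX9847/F_GX2953 = 10^(−(m_GX9847 − m_GX2953)/2.5) = 10^(-3.35/2.5) = 10^-1.340 = 0.04571.

0.0457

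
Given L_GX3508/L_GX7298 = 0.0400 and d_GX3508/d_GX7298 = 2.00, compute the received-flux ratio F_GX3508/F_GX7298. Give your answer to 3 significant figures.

F = L/(4πd²), so F_GX3508/F_GX7298 = (L_GX3508/L_GX7298) / (d_GX3508/d_GX7298)²
= 0.0400 / (2.00)² = 0.0400 / 4.000 = 0.01000.

0.0100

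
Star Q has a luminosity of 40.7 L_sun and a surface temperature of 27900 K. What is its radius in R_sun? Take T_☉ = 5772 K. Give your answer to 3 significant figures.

0.273 R_sun

R/R_☉ = √(L/L_☉) / (T/T_☉)² = √(40.7) / (4.834)²
       = 6.380 / 23.36 = 0.2730.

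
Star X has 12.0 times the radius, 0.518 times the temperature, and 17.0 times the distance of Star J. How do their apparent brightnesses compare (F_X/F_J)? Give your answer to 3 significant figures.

0.0359

L_X/L_J = (R_X/R_J)²(T_X/T_J)⁴ = (12.0)² × (0.518)⁴ = 10.37.
F_X/F_J = (L_X/L_J)/(d_X/d_J)² = 10.37 / (17.0)² = 0.03587.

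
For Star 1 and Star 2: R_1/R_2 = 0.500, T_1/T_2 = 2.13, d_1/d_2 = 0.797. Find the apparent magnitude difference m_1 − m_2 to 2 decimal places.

-2.27

L_1/L_2 = (0.500)²(2.13)⁴ = 5.146.
F_1/F_2 = (L_1/L_2)/(d_1/d_2)² = 5.146/0.6352 = 8.101.
m_1 − m_2 = −2.5 log₁₀(8.101) = -2.27.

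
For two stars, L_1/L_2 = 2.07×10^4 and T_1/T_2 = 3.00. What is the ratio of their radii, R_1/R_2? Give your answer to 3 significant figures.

16.0

L ∝ R²T⁴ gives R ∝ √L / T², so
R_1/R_2 = √(2.07×10^4) / (3.00)² = 143.9 / 9.000 = 15.99.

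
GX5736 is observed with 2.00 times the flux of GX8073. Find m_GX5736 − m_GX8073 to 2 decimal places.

m_GX5736 − m_GX8073 = −2.5 log₁₀(F_GX5736/F_GX8073) = −2.5 log₁₀(2.00) = −2.5 × (0.301) = -0.753.

-0.75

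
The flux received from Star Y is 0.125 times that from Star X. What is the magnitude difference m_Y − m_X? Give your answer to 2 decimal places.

m_Y − m_X = −2.5 log₁₀(F_Y/F_X) = −2.5 log₁₀(0.125) = −2.5 × (-0.903) = 2.258.

2.26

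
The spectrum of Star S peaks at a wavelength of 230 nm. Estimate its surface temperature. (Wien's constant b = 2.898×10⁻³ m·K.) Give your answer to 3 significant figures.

1.26×10^4 K

T = b/λ_max = 2.898×10⁻³ / (230×10⁻⁹) = 1.260×10^4 K.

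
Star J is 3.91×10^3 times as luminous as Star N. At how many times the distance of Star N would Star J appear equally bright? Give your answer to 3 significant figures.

Equal flux requires L_J/d_J² = L_N/d_N², so d_J/d_N = √(L_J/L_N)
= √(3.91×10^3) = 62.53.

62.5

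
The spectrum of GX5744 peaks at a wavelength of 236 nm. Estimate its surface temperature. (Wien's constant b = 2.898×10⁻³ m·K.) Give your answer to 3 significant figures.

1.23×10^4 K

T = b/λ_max = 2.898×10⁻³ / (236×10⁻⁹) = 1.228×10^4 K.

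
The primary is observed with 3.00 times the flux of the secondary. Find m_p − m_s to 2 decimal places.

-1.19

m_p − m_s = −2.5 log₁₀(F_p/F_s) = −2.5 log₁₀(3.00) = −2.5 × (0.477) = -1.193.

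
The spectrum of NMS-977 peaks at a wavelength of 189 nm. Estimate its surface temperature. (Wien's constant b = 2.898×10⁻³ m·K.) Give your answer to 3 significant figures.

T = b/λ_max = 2.898×10⁻³ / (189×10⁻⁹) = 1.533×10^4 K.

1.53×10^4 K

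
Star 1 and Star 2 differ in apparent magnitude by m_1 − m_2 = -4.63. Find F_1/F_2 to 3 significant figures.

F_1/F_2 = 10^(−(m_1 − m_2)/2.5) = 10^(4.63/2.5) = 10^1.852 = 71.12.

71.1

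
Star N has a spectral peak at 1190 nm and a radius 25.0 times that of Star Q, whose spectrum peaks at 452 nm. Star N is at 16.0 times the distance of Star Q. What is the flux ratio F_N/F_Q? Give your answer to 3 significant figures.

Wien's law: T_N/T_Q = λ_Q/λ_N = 452/1190 = 0.3798.
L_N/L_Q = (R_N/R_Q)²(T_N/T_Q)⁴ = (25.0)²(0.3798)⁴ = 13.01.
F_N/F_Q = (L_N/L_Q)/(d_N/d_Q)² = 13.01/(16.0)² = 0.05082.

0.0508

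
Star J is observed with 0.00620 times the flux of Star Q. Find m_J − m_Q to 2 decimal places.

5.52

m_J − m_Q = −2.5 log₁₀(F_J/F_Q) = −2.5 log₁₀(0.00620) = −2.5 × (-2.208) = 5.519.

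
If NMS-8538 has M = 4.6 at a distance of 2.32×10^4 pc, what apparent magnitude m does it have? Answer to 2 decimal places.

21.43

m = M + 5 log₁₀(d/10 pc) = 4.6 + 5 log₁₀(2.32×10^4/10)
  = 4.6 + 5 × 3.365 = 4.6 + 16.83 = 21.43.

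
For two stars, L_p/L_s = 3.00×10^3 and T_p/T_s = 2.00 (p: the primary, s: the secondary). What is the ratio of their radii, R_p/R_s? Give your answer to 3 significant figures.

13.7

L ∝ R²T⁴ gives R ∝ √L / T², so
R_p/R_s = √(3.00×10^3) / (2.00)² = 54.77 / 4.000 = 13.69.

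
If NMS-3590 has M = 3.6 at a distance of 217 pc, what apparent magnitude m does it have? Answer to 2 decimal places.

m = M + 5 log₁₀(d/10 pc) = 3.6 + 5 log₁₀(217/10)
  = 3.6 + 5 × 1.336 = 3.6 + 6.68 = 10.28.

10.28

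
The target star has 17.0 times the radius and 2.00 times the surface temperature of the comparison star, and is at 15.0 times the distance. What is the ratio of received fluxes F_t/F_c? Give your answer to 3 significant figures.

L_t/L_c = (R_t/R_c)²(T_t/T_c)⁴ = (17.0)² × (2.00)⁴ = 4624.
F_t/F_c = (L_t/L_c)/(d_t/d_c)² = 4624 / (15.0)² = 20.55.

20.6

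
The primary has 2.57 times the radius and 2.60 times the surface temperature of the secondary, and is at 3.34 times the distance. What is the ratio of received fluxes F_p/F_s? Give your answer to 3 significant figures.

L_p/L_s = (R_p/R_s)²(T_p/T_s)⁴ = (2.57)² × (2.60)⁴ = 301.8.
F_p/F_s = (L_p/L_s)/(d_p/d_s)² = 301.8 / (3.34)² = 27.06.

27.1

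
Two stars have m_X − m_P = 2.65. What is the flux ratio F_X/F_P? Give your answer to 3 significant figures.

F_X/F_P = 10^(−(m_X − m_P)/2.5) = 10^(-2.65/2.5) = 10^-1.060 = 0.08710.

0.0871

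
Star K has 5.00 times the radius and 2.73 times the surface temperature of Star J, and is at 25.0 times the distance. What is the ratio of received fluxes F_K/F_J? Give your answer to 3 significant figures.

2.22

L_K/L_J = (R_K/R_J)²(T_K/T_J)⁴ = (5.00)² × (2.73)⁴ = 1389.
F_K/F_J = (L_K/L_J)/(d_K/d_J)² = 1389 / (25.0)² = 2.222.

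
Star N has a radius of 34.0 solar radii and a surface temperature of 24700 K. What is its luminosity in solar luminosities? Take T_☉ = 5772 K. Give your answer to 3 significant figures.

3.88×10^5 solar luminosities

L/L_☉ = (R/R_☉)² (T/T_☉)⁴ = (34.0)² × (24700/5772)⁴
       = 1156 × (4.279)⁴ = 1156 × 335.3 = 3.877×10^5.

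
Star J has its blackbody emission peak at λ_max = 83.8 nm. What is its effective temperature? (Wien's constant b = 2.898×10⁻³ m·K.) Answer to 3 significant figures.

T = b/λ_max = 2.898×10⁻³ / (83.8×10⁻⁹) = 3.458×10^4 K.

3.46×10^4 K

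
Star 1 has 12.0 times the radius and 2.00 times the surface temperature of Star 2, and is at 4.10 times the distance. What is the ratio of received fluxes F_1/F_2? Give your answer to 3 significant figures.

L_1/L_2 = (R_1/R_2)²(T_1/T_2)⁴ = (12.0)² × (2.00)⁴ = 2304.
F_1/F_2 = (L_1/L_2)/(d_1/d_2)² = 2304 / (4.10)² = 137.1.

137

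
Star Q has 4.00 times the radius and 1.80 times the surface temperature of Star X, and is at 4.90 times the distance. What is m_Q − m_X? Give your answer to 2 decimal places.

L_Q/L_X = (4.00)²(1.80)⁴ = 168.0.
F_Q/F_X = (L_Q/L_X)/(d_Q/d_X)² = 168.0/24.01 = 6.995.
m_Q − m_X = −2.5 log₁₀(6.995) = -2.11.

-2.11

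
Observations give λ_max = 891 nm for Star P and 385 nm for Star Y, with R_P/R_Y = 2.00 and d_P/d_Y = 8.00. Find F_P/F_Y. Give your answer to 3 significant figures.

0.00218

Wien's law: T_P/T_Y = λ_Y/λ_P = 385/891 = 0.4321.
L_P/L_Y = (R_P/R_Y)²(T_P/T_Y)⁴ = (2.00)²(0.4321)⁴ = 0.1394.
F_P/F_Y = (L_P/L_Y)/(d_P/d_Y)² = 0.1394/(8.00)² = 0.002179.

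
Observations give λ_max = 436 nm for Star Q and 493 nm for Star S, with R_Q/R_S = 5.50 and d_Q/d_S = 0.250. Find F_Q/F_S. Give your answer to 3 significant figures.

Wien's law: T_Q/T_S = λ_S/λ_Q = 493/436 = 1.131.
L_Q/L_S = (R_Q/R_S)²(T_Q/T_S)⁴ = (5.50)²(1.131)⁴ = 49.45.
F_Q/F_S = (L_Q/L_S)/(d_Q/d_S)² = 49.45/(0.250)² = 791.2.

791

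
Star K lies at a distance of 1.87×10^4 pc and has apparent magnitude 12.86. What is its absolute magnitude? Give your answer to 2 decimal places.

M = m − 5 log₁₀(d/10 pc) = 12.86 − 5 log₁₀(1.87×10^4/10)
  = 12.86 − 5 × 3.272 = 12.86 − 16.36 = -3.50.

-3.50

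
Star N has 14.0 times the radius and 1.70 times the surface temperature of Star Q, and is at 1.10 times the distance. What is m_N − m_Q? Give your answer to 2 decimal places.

-7.83

L_N/L_Q = (14.0)²(1.70)⁴ = 1637.
F_N/F_Q = (L_N/L_Q)/(d_N/d_Q)² = 1637/1.210 = 1353.
m_N − m_Q = −2.5 log₁₀(1353) = -7.83.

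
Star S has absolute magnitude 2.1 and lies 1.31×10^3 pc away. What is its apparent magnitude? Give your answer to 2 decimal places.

m = M + 5 log₁₀(d/10 pc) = 2.1 + 5 log₁₀(1.31×10^3/10)
  = 2.1 + 5 × 2.117 = 2.1 + 10.59 = 12.69.

12.69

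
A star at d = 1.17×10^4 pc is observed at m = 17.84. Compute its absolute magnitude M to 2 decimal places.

M = m − 5 log₁₀(d/10 pc) = 17.84 − 5 log₁₀(1.17×10^4/10)
  = 17.84 − 5 × 3.068 = 17.84 − 15.34 = 2.50.

2.50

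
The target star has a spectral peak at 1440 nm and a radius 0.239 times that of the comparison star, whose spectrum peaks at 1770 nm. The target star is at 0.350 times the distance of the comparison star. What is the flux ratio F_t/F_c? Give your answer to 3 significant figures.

Wien's law: T_t/T_c = λ_c/λ_t = 1770/1440 = 1.229.
L_t/L_c = (R_t/R_c)²(T_t/T_c)⁴ = (0.239)²(1.229)⁴ = 0.1304.
F_t/F_c = (L_t/L_c)/(d_t/d_c)² = 0.1304/(0.350)² = 1.064.

1.06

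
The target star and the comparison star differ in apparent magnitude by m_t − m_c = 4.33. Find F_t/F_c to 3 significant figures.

F_t/F_c = 10^(−(m_t − m_c)/2.5) = 10^(-4.33/2.5) = 10^-1.732 = 0.01854.

0.0185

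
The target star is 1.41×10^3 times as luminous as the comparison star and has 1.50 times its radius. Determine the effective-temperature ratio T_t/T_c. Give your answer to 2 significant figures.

L ∝ R²T⁴ gives T ∝ (L/R²)^(1/4), so
T_t/T_c = (1.41×10^3 / 1.50²)^(1/4) = (626.7)^(1/4) = 5.003.

5.0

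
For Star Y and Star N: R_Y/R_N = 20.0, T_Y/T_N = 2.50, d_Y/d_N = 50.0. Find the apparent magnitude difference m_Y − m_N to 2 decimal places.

-1.99

L_Y/L_N = (20.0)²(2.50)⁴ = 1.562×10^4.
F_Y/F_N = (L_Y/L_N)/(d_Y/d_N)² = 1.562×10^4/2500 = 6.250.
m_Y − m_N = −2.5 log₁₀(6.250) = -1.99.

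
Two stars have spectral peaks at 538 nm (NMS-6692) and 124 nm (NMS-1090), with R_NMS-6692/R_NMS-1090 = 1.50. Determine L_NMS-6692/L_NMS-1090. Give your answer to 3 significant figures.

Wien's law gives T ∝ 1/λ_max, so T_NMS-6692/T_NMS-1090 = λ_NMS-1090/λ_NMS-6692 = 124/538 = 0.2305.
Then L ∝ R²T⁴ gives L_NMS-6692/L_NMS-1090 = (1.50)² × (0.2305)⁴ = 2.250 × 0.002822 = 0.006350.

0.00635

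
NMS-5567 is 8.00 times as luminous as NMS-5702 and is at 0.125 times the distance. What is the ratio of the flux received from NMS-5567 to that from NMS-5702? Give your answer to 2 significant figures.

F = L/(4πd²), so F_NMS-5567/F_NMS-5702 = (L_NMS-5567/L_NMS-5702) / (d_NMS-5567/d_NMS-5702)²
= 8.00 / (0.125)² = 8.00 / 0.01562 = 512.0.

5.1×10^2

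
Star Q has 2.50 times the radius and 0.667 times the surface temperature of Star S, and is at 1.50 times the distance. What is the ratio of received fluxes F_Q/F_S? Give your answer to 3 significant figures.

L_Q/L_S = (R_Q/R_S)²(T_Q/T_S)⁴ = (2.50)² × (0.667)⁴ = 1.237.
F_Q/F_S = (L_Q/L_S)/(d_Q/d_S)² = 1.237 / (1.50)² = 0.5498.

0.550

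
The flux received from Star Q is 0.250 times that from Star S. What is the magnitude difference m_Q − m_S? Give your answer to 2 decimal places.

m_Q − m_S = −2.5 log₁₀(F_Q/F_S) = −2.5 log₁₀(0.250) = −2.5 × (-0.602) = 1.505.

1.51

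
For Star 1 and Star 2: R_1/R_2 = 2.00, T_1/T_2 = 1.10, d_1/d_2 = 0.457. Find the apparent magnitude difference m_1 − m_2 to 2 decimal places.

-3.62

L_1/L_2 = (2.00)²(1.10)⁴ = 5.856.
F_1/F_2 = (L_1/L_2)/(d_1/d_2)² = 5.856/0.2088 = 28.04.
m_1 − m_2 = −2.5 log₁₀(28.04) = -3.62.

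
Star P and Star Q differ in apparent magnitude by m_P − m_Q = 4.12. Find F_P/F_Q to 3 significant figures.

F_P/F_Q = 10^(−(m_P − m_Q)/2.5) = 10^(-4.12/2.5) = 10^-1.648 = 0.02249.

0.0225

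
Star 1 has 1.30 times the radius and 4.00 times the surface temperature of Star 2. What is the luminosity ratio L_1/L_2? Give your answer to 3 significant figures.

433

From the Stefan–Boltzmann law, L ∝ R²T⁴, so
L_1/L_2 = (R_1/R_2)² (T_1/T_2)⁴ = (1.30)² × (4.00)⁴ = 1.690 × 256.0 = 432.6.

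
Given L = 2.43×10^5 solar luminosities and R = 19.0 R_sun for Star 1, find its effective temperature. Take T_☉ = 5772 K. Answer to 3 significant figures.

T/T_☉ = (L/L_☉)^(1/4) / (R/R_☉)^(1/2)
T = 5772 × (2.43×10^5)^(1/4) / √(19.0) = 5772 × 22.20 / 4.359 = 2.940×10^4 K.

2.94×10^4 K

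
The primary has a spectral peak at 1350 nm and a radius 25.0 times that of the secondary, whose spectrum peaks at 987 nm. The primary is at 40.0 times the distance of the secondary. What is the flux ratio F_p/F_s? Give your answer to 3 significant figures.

Wien's law: T_p/T_s = λ_s/λ_p = 987/1350 = 0.7311.
L_p/L_s = (R_p/R_s)²(T_p/T_s)⁴ = (25.0)²(0.7311)⁴ = 178.6.
F_p/F_s = (L_p/L_s)/(d_p/d_s)² = 178.6/(40.0)² = 0.1116.

0.112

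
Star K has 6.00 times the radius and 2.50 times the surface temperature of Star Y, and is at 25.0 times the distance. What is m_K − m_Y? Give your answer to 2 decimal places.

L_K/L_Y = (6.00)²(2.50)⁴ = 1406.
F_K/F_Y = (L_K/L_Y)/(d_K/d_Y)² = 1406/625.0 = 2.250.
m_K − m_Y = −2.5 log₁₀(2.250) = -0.88.

-0.88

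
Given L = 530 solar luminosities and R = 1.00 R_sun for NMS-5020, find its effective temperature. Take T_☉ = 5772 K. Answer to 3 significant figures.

2.77×10^4 K

T/T_☉ = (L/L_☉)^(1/4) / (R/R_☉)^(1/2)
T = 5772 × (530)^(1/4) / √(1.00) = 5772 × 4.798 / 1.000 = 2.769×10^4 K.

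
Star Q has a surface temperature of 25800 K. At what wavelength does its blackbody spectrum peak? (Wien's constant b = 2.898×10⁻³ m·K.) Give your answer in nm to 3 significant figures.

112 nm

λ_max = b/T = 2.898×10⁻³ / 25800 = 1.12×10^-7 m = 112.3 nm.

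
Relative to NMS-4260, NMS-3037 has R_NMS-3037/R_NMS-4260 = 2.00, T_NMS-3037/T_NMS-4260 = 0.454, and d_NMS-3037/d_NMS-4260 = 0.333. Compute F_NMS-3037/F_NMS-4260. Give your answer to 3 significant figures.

1.53

L_NMS-3037/L_NMS-4260 = (R_NMS-3037/R_NMS-4260)²(T_NMS-3037/T_NMS-4260)⁴ = (2.00)² × (0.454)⁴ = 0.1699.
F_NMS-3037/F_NMS-4260 = (L_NMS-3037/L_NMS-4260)/(d_NMS-3037/d_NMS-4260)² = 0.1699 / (0.333)² = 1.532.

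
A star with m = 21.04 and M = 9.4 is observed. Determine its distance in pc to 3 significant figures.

2.13×10^3 pc

m − M = 5 log₁₀(d/10 pc)
21.04 − (9.4) = 11.64 = 5 log₁₀(d/10)
d = 10 × 10^(11.64/5) = 10 × 10^2.328 = 2128 pc.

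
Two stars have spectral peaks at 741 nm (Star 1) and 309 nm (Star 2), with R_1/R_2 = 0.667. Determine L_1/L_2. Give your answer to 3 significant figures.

Wien's law gives T ∝ 1/λ_max, so T_1/T_2 = λ_2/λ_1 = 309/741 = 0.4170.
Then L ∝ R²T⁴ gives L_1/L_2 = (0.667)² × (0.4170)⁴ = 0.4449 × 0.03024 = 0.01345.

0.0135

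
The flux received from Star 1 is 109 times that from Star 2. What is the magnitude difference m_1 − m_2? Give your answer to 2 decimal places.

-5.09

m_1 − m_2 = −2.5 log₁₀(F_1/F_2) = −2.5 log₁₀(109) = −2.5 × (2.037) = -5.094.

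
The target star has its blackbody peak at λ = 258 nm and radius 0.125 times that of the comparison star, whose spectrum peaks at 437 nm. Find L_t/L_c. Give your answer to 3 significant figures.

Wien's law gives T ∝ 1/λ_max, so T_t/T_c = λ_c/λ_t = 437/258 = 1.694.
Then L ∝ R²T⁴ gives L_t/L_c = (0.125)² × (1.694)⁴ = 0.01562 × 8.231 = 0.1286.

0.129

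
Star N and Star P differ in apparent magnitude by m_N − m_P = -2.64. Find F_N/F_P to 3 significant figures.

11.4

F_N/F_P = 10^(−(m_N − m_P)/2.5) = 10^(2.64/2.5) = 10^1.056 = 11.38.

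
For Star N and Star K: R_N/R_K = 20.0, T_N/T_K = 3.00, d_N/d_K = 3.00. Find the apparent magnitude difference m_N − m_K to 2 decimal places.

L_N/L_K = (20.0)²(3.00)⁴ = 3.240×10^4.
F_N/F_K = (L_N/L_K)/(d_N/d_K)² = 3.240×10^4/9.000 = 3600.
m_N − m_K = −2.5 log₁₀(3600) = -8.89.

-8.89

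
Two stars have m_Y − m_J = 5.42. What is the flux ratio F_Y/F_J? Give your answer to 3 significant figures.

0.00679

F_Y/F_J = 10^(−(m_Y − m_J)/2.5) = 10^(-5.42/2.5) = 10^-2.168 = 0.006792.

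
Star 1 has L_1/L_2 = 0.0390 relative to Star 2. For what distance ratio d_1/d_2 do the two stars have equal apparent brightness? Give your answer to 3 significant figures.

Equal flux requires L_1/d_1² = L_2/d_2², so d_1/d_2 = √(L_1/L_2)
= √(0.0390) = 0.1975.

0.197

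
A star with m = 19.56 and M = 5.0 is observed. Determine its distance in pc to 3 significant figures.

8.17×10^3 pc

m − M = 5 log₁₀(d/10 pc)
19.56 − (5.0) = 14.56 = 5 log₁₀(d/10)
d = 10 × 10^(14.56/5) = 10 × 10^2.912 = 8166 pc.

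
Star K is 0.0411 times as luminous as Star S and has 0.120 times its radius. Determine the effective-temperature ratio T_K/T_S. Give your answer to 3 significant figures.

L ∝ R²T⁴ gives T ∝ (L/R²)^(1/4), so
T_K/T_S = (0.0411 / 0.120²)^(1/4) = (2.854)^(1/4) = 1.300.

1.30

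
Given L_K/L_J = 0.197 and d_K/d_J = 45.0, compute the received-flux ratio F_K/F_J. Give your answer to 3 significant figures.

F = L/(4πd²), so F_K/F_J = (L_K/L_J) / (d_K/d_J)²
= 0.197 / (45.0)² = 0.197 / 2025 = 9.728×10^-5.

9.73×10^-5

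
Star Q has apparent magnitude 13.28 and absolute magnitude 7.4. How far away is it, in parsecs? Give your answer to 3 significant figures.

150 pc

m − M = 5 log₁₀(d/10 pc)
13.28 − (7.4) = 5.88 = 5 log₁₀(d/10)
d = 10 × 10^(5.88/5) = 10 × 10^1.176 = 150.0 pc.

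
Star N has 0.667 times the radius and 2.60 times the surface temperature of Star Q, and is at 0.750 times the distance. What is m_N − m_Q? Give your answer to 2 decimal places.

-3.90

L_N/L_Q = (0.667)²(2.60)⁴ = 20.33.
F_N/F_Q = (L_N/L_Q)/(d_N/d_Q)² = 20.33/0.5625 = 36.14.
m_N − m_Q = −2.5 log₁₀(36.14) = -3.90.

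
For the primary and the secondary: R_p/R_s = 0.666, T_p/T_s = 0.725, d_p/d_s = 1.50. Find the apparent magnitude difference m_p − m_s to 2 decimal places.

3.16

L_p/L_s = (0.666)²(0.725)⁴ = 0.1225.
F_p/F_s = (L_p/L_s)/(d_p/d_s)² = 0.1225/2.250 = 0.05447.
m_p − m_s = −2.5 log₁₀(0.05447) = 3.16.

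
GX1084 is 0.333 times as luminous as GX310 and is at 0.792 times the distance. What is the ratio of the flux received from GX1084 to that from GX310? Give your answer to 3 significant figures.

F = L/(4πd²), so F_GX1084/F_GX310 = (L_GX1084/L_GX310) / (d_GX1084/d_GX310)²
= 0.333 / (0.792)² = 0.333 / 0.6273 = 0.5309.

0.531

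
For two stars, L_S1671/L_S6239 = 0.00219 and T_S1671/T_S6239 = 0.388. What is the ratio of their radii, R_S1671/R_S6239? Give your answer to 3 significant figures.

L ∝ R²T⁴ gives R ∝ √L / T², so
R_S1671/R_S6239 = √(0.00219) / (0.388)² = 0.04680 / 0.1505 = 0.3109.

0.311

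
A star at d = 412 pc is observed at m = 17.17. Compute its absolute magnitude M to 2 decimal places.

9.10

M = m − 5 log₁₀(d/10 pc) = 17.17 − 5 log₁₀(412/10)
  = 17.17 − 5 × 1.615 = 17.17 − 8.07 = 9.10.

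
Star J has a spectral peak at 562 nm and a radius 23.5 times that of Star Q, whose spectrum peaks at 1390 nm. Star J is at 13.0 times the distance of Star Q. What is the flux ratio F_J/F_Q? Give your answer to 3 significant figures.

Wien's law: T_J/T_Q = λ_Q/λ_J = 1390/562 = 2.473.
L_J/L_Q = (R_J/R_Q)²(T_J/T_Q)⁴ = (23.5)²(2.473)⁴ = 2.067×10^4.
F_J/F_Q = (L_J/L_Q)/(d_J/d_Q)² = 2.067×10^4/(13.0)² = 122.3.

122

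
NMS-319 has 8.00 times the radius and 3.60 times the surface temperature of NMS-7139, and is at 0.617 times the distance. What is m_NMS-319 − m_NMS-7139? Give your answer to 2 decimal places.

-11.13

L_NMS-319/L_NMS-7139 = (8.00)²(3.60)⁴ = 1.075×10^4.
F_NMS-319/F_NMS-7139 = (L_NMS-319/L_NMS-7139)/(d_NMS-319/d_NMS-7139)² = 1.075×10^4/0.3807 = 2.824×10^4.
m_NMS-319 − m_NMS-7139 = −2.5 log₁₀(2.824×10^4) = -11.13.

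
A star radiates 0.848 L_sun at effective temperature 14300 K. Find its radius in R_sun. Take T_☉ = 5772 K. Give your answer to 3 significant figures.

R/R_☉ = √(L/L_☉) / (T/T_☉)² = √(0.848) / (2.477)²
       = 0.9209 / 6.138 = 0.1500.

0.150 R_sun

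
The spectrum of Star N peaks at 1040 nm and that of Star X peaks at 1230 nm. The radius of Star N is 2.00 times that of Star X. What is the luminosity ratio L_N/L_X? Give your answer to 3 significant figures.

Wien's law gives T ∝ 1/λ_max, so T_N/T_X = λ_X/λ_N = 1230/1040 = 1.183.
Then L ∝ R²T⁴ gives L_N/L_X = (2.00)² × (1.183)⁴ = 4.000 × 1.957 = 7.826.

7.83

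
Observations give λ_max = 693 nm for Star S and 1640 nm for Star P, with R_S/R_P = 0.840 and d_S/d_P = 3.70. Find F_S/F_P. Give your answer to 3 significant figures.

1.62

Wien's law: T_S/T_P = λ_P/λ_S = 1640/693 = 2.367.
L_S/L_P = (R_S/R_P)²(T_S/T_P)⁴ = (0.840)²(2.367)⁴ = 22.13.
F_S/F_P = (L_S/L_P)/(d_S/d_P)² = 22.13/(3.70)² = 1.617.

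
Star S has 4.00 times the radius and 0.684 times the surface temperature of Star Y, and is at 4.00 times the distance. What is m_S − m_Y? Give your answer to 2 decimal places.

1.65

L_S/L_Y = (4.00)²(0.684)⁴ = 3.502.
F_S/F_Y = (L_S/L_Y)/(d_S/d_Y)² = 3.502/16.00 = 0.2189.
m_S − m_Y = −2.5 log₁₀(0.2189) = 1.65.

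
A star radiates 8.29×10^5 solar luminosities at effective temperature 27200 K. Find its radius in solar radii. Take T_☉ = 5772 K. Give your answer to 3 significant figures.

R/R_☉ = √(L/L_☉) / (T/T_☉)² = √(8.29×10^5) / (4.712)²
       = 910.5 / 22.21 = 41.00.

41.0 solar radii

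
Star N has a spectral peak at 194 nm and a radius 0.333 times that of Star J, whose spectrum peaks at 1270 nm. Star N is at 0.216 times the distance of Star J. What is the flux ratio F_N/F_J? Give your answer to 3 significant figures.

Wien's law: T_N/T_J = λ_J/λ_N = 1270/194 = 6.546.
L_N/L_J = (R_N/R_J)²(T_N/T_J)⁴ = (0.333)²(6.546)⁴ = 203.7.
F_N/F_J = (L_N/L_J)/(d_N/d_J)² = 203.7/(0.216)² = 4365.

4.37×10^3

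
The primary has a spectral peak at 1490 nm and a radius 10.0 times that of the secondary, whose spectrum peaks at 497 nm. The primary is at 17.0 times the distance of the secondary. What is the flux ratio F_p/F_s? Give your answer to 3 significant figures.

0.00428

Wien's law: T_p/T_s = λ_s/λ_p = 497/1490 = 0.3336.
L_p/L_s = (R_p/R_s)²(T_p/T_s)⁴ = (10.0)²(0.3336)⁴ = 1.238.
F_p/F_s = (L_p/L_s)/(d_p/d_s)² = 1.238/(17.0)² = 0.004283.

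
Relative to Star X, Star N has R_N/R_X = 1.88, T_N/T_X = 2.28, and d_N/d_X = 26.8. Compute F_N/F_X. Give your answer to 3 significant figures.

L_N/L_X = (R_N/R_X)²(T_N/T_X)⁴ = (1.88)² × (2.28)⁴ = 95.51.
F_N/F_X = (L_N/L_X)/(d_N/d_X)² = 95.51 / (26.8)² = 0.1330.

0.133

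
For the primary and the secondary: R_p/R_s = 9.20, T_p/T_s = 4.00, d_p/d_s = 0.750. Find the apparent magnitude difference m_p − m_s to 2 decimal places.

L_p/L_s = (9.20)²(4.00)⁴ = 2.167×10^4.
F_p/F_s = (L_p/L_s)/(d_p/d_s)² = 2.167×10^4/0.5625 = 3.852×10^4.
m_p − m_s = −2.5 log₁₀(3.852×10^4) = -11.46.

-11.46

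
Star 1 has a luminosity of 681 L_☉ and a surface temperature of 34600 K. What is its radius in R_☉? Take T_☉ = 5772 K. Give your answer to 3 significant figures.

0.726 R_☉

R/R_☉ = √(L/L_☉) / (T/T_☉)² = √(681) / (5.994)²
       = 26.10 / 35.93 = 0.7262.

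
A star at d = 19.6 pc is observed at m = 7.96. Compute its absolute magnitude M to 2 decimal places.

6.50

M = m − 5 log₁₀(d/10 pc) = 7.96 − 5 log₁₀(19.6/10)
  = 7.96 − 5 × 0.292 = 7.96 − 1.46 = 6.50.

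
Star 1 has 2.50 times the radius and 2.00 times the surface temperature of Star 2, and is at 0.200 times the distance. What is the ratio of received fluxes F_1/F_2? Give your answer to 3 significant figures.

2.50×10^3

L_1/L_2 = (R_1/R_2)²(T_1/T_2)⁴ = (2.50)² × (2.00)⁴ = 100.0.
F_1/F_2 = (L_1/L_2)/(d_1/d_2)² = 100.0 / (0.200)² = 2500.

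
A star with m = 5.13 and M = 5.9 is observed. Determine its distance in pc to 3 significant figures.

m − M = 5 log₁₀(d/10 pc)
5.13 − (5.9) = -0.77 = 5 log₁₀(d/10)
d = 10 × 10^(-0.77/5) = 10 × 10^-0.154 = 7.015 pc.

7.01 pc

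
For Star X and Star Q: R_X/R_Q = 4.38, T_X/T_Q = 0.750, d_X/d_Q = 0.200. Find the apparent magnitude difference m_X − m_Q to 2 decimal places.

L_X/L_Q = (4.38)²(0.750)⁴ = 6.070.
F_X/F_Q = (L_X/L_Q)/(d_X/d_Q)² = 6.070/0.04000 = 151.8.
m_X − m_Q = −2.5 log₁₀(151.8) = -5.45.

-5.45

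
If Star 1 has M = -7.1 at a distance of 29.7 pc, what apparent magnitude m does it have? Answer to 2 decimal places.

-4.74

m = M + 5 log₁₀(d/10 pc) = -7.1 + 5 log₁₀(29.7/10)
  = -7.1 + 5 × 0.473 = -7.1 + 2.36 = -4.74.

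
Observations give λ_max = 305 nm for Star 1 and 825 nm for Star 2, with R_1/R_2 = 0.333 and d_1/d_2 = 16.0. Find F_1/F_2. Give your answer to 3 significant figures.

0.0232

Wien's law: T_1/T_2 = λ_2/λ_1 = 825/305 = 2.705.
L_1/L_2 = (R_1/R_2)²(T_1/T_2)⁴ = (0.333)²(2.705)⁴ = 5.936.
F_1/F_2 = (L_1/L_2)/(d_1/d_2)² = 5.936/(16.0)² = 0.02319.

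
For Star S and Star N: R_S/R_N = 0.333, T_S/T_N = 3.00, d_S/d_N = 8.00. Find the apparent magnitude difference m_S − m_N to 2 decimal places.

L_S/L_N = (0.333)²(3.00)⁴ = 8.982.
F_S/F_N = (L_S/L_N)/(d_S/d_N)² = 8.982/64.00 = 0.1403.
m_S − m_N = −2.5 log₁₀(0.1403) = 2.13.

2.13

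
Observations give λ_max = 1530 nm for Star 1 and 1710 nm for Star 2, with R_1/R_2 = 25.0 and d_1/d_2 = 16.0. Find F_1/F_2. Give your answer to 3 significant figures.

3.81

Wien's law: T_1/T_2 = λ_2/λ_1 = 1710/1530 = 1.118.
L_1/L_2 = (R_1/R_2)²(T_1/T_2)⁴ = (25.0)²(1.118)⁴ = 975.2.
F_1/F_2 = (L_1/L_2)/(d_1/d_2)² = 975.2/(16.0)² = 3.809.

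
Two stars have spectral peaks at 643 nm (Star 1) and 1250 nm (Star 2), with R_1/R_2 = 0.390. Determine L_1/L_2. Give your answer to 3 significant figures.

2.17

Wien's law gives T ∝ 1/λ_max, so T_1/T_2 = λ_2/λ_1 = 1250/643 = 1.944.
Then L ∝ R²T⁴ gives L_1/L_2 = (0.390)² × (1.944)⁴ = 0.1521 × 14.28 = 2.172.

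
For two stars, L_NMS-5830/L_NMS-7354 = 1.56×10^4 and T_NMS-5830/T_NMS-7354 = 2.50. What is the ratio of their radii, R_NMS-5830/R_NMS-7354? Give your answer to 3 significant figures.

20.0

L ∝ R²T⁴ gives R ∝ √L / T², so
R_NMS-5830/R_NMS-7354 = √(1.56×10^4) / (2.50)² = 124.9 / 6.250 = 19.98.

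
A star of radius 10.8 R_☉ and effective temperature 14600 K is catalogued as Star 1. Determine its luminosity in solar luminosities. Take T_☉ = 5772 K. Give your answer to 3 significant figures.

4.77×10^3 solar luminosities

L/L_☉ = (R/R_☉)² (T/T_☉)⁴ = (10.8)² × (14600/5772)⁴
       = 116.6 × (2.529)⁴ = 116.6 × 40.94 = 4775.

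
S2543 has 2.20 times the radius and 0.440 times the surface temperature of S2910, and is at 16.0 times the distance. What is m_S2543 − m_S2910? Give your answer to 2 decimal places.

L_S2543/L_S2910 = (2.20)²(0.440)⁴ = 0.1814.
F_S2543/F_S2910 = (L_S2543/L_S2910)/(d_S2543/d_S2910)² = 0.1814/256.0 = 7.086×10^-4.
m_S2543 − m_S2910 = −2.5 log₁₀(7.086×10^-4) = 7.87.

7.87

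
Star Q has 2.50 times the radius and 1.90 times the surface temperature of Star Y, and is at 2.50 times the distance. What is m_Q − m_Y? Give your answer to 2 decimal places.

L_Q/L_Y = (2.50)²(1.90)⁴ = 81.45.
F_Q/F_Y = (L_Q/L_Y)/(d_Q/d_Y)² = 81.45/6.250 = 13.03.
m_Q − m_Y = −2.5 log₁₀(13.03) = -2.79.

-2.79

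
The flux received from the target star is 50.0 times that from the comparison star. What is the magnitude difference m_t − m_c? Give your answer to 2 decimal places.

-4.25

m_t − m_c = −2.5 log₁₀(F_t/F_c) = −2.5 log₁₀(50.0) = −2.5 × (1.699) = -4.247.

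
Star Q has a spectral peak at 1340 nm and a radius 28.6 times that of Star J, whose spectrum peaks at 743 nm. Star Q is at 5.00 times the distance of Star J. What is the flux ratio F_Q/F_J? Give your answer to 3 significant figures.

Wien's law: T_Q/T_J = λ_J/λ_Q = 743/1340 = 0.5545.
L_Q/L_J = (R_Q/R_J)²(T_Q/T_J)⁴ = (28.6)²(0.5545)⁴ = 77.32.
F_Q/F_J = (L_Q/L_J)/(d_Q/d_J)² = 77.32/(5.00)² = 3.093.

3.09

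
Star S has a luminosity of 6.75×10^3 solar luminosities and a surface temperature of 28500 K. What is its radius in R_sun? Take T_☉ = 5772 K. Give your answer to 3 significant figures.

R/R_☉ = √(L/L_☉) / (T/T_☉)² = √(6.75×10^3) / (4.938)²
       = 82.16 / 24.38 = 3.370.

3.37 R_sun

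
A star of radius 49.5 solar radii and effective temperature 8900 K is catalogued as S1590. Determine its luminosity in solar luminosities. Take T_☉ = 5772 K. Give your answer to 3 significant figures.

1.39×10^4 solar luminosities

L/L_☉ = (R/R_☉)² (T/T_☉)⁴ = (49.5)² × (8900/5772)⁴
       = 2450 × (1.542)⁴ = 2450 × 5.653 = 1.385×10^4.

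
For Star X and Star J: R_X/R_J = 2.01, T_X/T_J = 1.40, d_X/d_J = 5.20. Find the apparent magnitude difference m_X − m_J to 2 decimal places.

0.60

L_X/L_J = (2.01)²(1.40)⁴ = 15.52.
F_X/F_J = (L_X/L_J)/(d_X/d_J)² = 15.52/27.04 = 0.5740.
m_X − m_J = −2.5 log₁₀(0.5740) = 0.60.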